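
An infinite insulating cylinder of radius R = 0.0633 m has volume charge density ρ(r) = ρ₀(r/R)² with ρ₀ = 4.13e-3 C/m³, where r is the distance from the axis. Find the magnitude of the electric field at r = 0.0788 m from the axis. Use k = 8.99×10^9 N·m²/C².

Take a coaxial cylindrical Gaussian surface of radius r = 0.0788 m and length L (r > R, full charge per length enclosed).
λ_enc = 2π ∫₀^R ρ₀(r'/R)^2 r' dr' = 2πρ₀R²/4 = 2.599×10^-5 C/m.
Gauss's law: E·2πrL = λ_enc L/ε₀.
E = 2k|λ_enc|/r = 2(8.99×10^9)(2.599e-5)/(0.0788) = 5.93×10^6 N/C.

|E| ≈ 5.93×10^6 N/C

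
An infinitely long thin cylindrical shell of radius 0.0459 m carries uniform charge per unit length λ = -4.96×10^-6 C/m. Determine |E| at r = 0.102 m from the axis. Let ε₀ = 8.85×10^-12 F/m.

Coaxial Gaussian cylinder, radius r = 0.102 m, length L (r > 0.0459 m).
The full line charge is enclosed: λ_enc = -4.96×10^-6 C/m.
Gauss's law: E·2πrL = λ_enc L/ε₀.
E = |λ_enc|/(2πε₀r) = (4.96e-6)/(2π·8.85×10^-12·0.102) = 8.74×10^5 N/C.

E ≈ 8.74×10^5 N/C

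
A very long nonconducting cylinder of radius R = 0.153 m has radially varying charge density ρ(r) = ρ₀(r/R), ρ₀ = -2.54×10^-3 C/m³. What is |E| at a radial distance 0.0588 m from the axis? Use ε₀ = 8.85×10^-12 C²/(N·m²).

E = 2.16×10^6 N/C

By cylindrical symmetry E is radial; use a coaxial Gaussian cylinder of radius 0.0588 m and length L (r < R).
λ_enc = ∫₀^r ρ(r')·2πr' dr' = (2πρ₀/R)·r^3/3 = -7.069×10^-6 C/m.
Gauss's law: E·2πrL = λ_enc L/ε₀.
E = |λ_enc|/(2πε₀r) = (7.069e-6)/(2π·8.85×10^-12·0.0588) = 2.16e6 N/C.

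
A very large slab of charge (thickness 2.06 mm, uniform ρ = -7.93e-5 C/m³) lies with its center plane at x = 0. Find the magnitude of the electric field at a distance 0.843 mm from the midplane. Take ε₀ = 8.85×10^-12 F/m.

E = 7.55×10^3 V/m

By symmetry E is perpendicular to the slab. A Gaussian pillbox from −0.843 mm to +0.843 mm (face area A) lies entirely within the slab.
Q_enc = ρ·(2x)·A and flux = 2EA, so 2EA = 2ρxA/ε₀ ⇒ E = |ρ|x/ε₀.
E = (7.93×10^-5)(0.000843)/(8.85×10^-12) = 7.55×10^3 N/C.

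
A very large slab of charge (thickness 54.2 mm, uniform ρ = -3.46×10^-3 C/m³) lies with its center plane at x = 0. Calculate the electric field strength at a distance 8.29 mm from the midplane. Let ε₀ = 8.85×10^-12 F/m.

E ≈ 3.24e6 N/C

By symmetry E is perpendicular to the slab. A Gaussian pillbox from −8.29 mm to +8.29 mm (face area A) lies entirely within the slab.
Q_enc = ρ·(2x)·A and flux = 2EA, so 2EA = 2ρxA/ε₀ ⇒ E = |ρ|x/ε₀.
E = (3.46e-3)(0.00829)/(8.85×10^-12) = 3.24×10^6 N/C.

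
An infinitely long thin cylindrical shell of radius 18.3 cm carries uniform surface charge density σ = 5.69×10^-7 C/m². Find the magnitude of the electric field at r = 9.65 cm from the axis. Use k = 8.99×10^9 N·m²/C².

Coaxial Gaussian cylinder, radius r = 9.65 cm, length L (r < 18.3 cm, inside the shell).
All the surface charge lies outside this cylinder: Q_enc = 0, hence E = 0.

E = 0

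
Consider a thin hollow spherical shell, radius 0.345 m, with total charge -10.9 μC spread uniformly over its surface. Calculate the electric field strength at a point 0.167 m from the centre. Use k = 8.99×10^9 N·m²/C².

Symmetry ⇒ E = E(r) r̂. Gaussian sphere of radius r = 0.167 m (inside the shell, r < 0.345 m).
No charge lies within this surface, so Q_enc = 0 and Gauss's law gives E·4πr² = 0 ⇒ E = 0.

|E| = 0 V/m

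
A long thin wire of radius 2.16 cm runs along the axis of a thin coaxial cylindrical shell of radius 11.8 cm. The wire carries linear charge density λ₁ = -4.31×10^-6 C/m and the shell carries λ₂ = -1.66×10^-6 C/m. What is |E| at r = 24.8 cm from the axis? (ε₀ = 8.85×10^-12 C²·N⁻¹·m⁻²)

Choose a coaxial cylinder of radius r = 24.8 cm (arbitrary length L) as the Gaussian surface (r > 11.8 cm, enclosing both).
λ_enc = λ₁ + λ₂ = (-4.31×10^-6) + (-1.66×10^-6) = -5.97×10^-6 C/m.
Applying ∮E·dA = Q_enc/ε₀ with the end caps contributing no flux:
E = |λ_enc|/(2πε₀r) = (5.97e-6)/(2π·8.85×10^-12·0.248) = 4.33e5 N/C.

|E| ≈ 4.33×10^5 V/m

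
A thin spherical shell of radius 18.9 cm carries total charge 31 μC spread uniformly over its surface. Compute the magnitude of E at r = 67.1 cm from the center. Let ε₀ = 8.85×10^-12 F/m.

Take a concentric spherical Gaussian surface of radius r = 67.1 cm (r > 18.9 cm).
The entire shell is enclosed: Q_enc = 3.10e-5 C.
Applying ∮E·dA = Q_enc/ε₀ with Φ = E(4πr²):
E = |Q_enc|/(4πε₀r²) = (3.10e-5)/(4π·8.85×10^-12·(0.671)²) = 6.19e5 N/C.

E = 6.19×10^5 V/m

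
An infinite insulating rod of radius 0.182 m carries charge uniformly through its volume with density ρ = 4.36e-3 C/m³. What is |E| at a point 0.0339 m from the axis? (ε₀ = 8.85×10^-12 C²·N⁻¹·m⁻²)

E = 8.35×10^6 V/m

Choose a coaxial cylinder of radius r = 0.0339 m (arbitrary length L) as the Gaussian surface (r < R).
Enclosed charge per unit length: λ_enc = ρ·πr² = (4.36×10^-3)π(0.0339)² = 1.574×10^-5 C/m.
By Gauss's law (flux through the curved wall only), E·2πrL = λ_enc L/ε₀.
E = |λ_enc|/(2πε₀r) = (1.574×10^-5)/(2π·8.85×10^-12·0.0339) = 8.35×10^6 N/C.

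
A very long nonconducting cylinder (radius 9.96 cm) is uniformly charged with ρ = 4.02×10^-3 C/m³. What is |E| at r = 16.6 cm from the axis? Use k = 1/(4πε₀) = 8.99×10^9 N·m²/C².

Coaxial Gaussian cylinder, radius r = 16.6 cm, length L (r > 9.96 cm, full cross-section enclosed).
λ_enc = ρ·πR² = (4.02e-3)π(0.0996)² = 1.253e-4 C/m.
By Gauss's law (flux through the curved wall only), E·2πrL = λ_enc L/ε₀.
E = 2k|λ_enc|/r = 2(8.99×10^9)(1.253e-4)/(0.166) = 1.36×10^7 N/C.

E = 1.36e7 N/C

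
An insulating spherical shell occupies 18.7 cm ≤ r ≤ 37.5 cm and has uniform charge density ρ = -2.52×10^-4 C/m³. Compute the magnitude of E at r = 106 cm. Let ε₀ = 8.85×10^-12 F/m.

Use a concentric Gaussian sphere at r = 106 cm (r > 37.5 cm, enclosing the whole shell).
Q_enc = ρ·(4π/3)(b³ − a³) = (-2.52×10^-4)·(4π/3)·((0.375)³ − (0.187)³) = -4.876×10^-5 C.
Since E is radial and uniform over the Gaussian sphere, Φ = E·4πr² = Q_enc/ε₀.
E = |Q_enc|/(4πε₀r²) = (4.876×10^-5)/(4π·8.85×10^-12·(1.06)²) = 3.90e5 N/C.

|E| ≈ 3.90×10^5 N/C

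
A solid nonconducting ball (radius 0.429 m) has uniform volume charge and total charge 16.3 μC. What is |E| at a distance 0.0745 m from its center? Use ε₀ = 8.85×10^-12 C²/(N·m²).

|E| ≈ 1.38×10^5 V/m

Symmetry ⇒ E = E(r) r̂. Gaussian sphere of radius r = 0.0745 m (r < R).
Only the charge within r is enclosed: Q_enc = Q·(r/R)³ = (16.3 μC)·(0.0745 m/0.429 m)³ = 8.537×10^-8 C.
Gauss's law: E·4πr² = Q_enc/ε₀.
E = |Q_enc|/(4πε₀r²) = (8.537×10^-8)/(4π·8.85×10^-12·(0.0745)²) = 1.38×10^5 N/C.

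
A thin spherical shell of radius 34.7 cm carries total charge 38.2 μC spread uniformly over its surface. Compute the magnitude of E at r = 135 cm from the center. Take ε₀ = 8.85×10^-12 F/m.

Take a concentric spherical Gaussian surface of radius r = 135 cm (r > 34.7 cm).
The entire shell is enclosed: Q_enc = 3.82×10^-5 C.
Applying ∮E·dA = Q_enc/ε₀ with Φ = E(4πr²):
E = |Q_enc|/(4πε₀r²) = (3.82e-5)/(4π·8.85×10^-12·(1.35)²) = 1.88×10^5 N/C.

1.88×10^5 V/m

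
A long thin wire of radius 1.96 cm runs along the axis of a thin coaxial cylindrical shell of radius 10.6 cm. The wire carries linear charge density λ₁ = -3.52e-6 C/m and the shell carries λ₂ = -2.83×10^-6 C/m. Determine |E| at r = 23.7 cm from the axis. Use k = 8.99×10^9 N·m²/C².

Take a coaxial cylindrical Gaussian surface of radius r = 23.7 cm and length L (r > 10.6 cm, enclosing both).
λ_enc = λ₁ + λ₂ = (-3.52×10^-6) + (-2.83×10^-6) = -6.35×10^-6 C/m.
By Gauss's law (flux through the curved wall only), E·2πrL = λ_enc L/ε₀.
E = 2k|λ_enc|/r = 2(8.99×10^9)(6.35×10^-6)/(0.237) = 4.82×10^5 N/C.

E ≈ 4.82e5 N/C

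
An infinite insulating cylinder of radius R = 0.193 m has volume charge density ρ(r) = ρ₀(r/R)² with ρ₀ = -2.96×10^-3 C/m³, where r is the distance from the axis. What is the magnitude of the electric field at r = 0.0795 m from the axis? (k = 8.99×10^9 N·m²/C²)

Take a coaxial cylindrical Gaussian surface of radius r = 0.0795 m and length L (r < R).
Integrating ρ over the cross-section to radius r: λ_enc = (2πρ₀/R²) ∫₀^r r'^3 dr' = 2πρ₀ r^4/(4·R²) = -4.986e-6 C/m.
By Gauss's law (flux through the curved wall only), E·2πrL = λ_enc L/ε₀.
E = 2k|λ_enc|/r = 2(8.99×10^9)(4.986×10^-6)/(0.0795) = 1.13×10^6 N/C.

|E| ≈ 1.13×10^6 N/C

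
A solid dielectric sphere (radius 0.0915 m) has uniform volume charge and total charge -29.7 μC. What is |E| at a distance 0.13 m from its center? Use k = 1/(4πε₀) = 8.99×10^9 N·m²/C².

Symmetry ⇒ E = E(r) r̂. Gaussian sphere of radius r = 0.13 m (r > R, so the entire charge is enclosed).
Q_enc = -29.7 μC = -2.97×10^-5 C.
By Gauss's law, ∮E·dA = E·4πr² = Q_enc/ε₀.
E = k|Q_enc|/r² = (8.99×10^9)(2.97×10^-5)/(0.13)² = 1.58×10^7 N/C.

E ≈ 1.58×10^7 N/C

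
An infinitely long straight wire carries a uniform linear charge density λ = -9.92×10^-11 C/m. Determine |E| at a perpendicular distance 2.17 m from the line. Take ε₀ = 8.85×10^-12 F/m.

|E| ≈ 0.822 N/C

Choose a coaxial cylinder of radius r = 2.17 m (arbitrary length L) as the Gaussian surface.
Q_enc = λL, so λ_enc = -9.92×10^-11 C/m.
Gauss's law: E·2πrL = λ_enc L/ε₀.
E = |λ_enc|/(2πε₀r) = (9.92×10^-11)/(2π·8.85×10^-12·2.17) = 0.822 N/C.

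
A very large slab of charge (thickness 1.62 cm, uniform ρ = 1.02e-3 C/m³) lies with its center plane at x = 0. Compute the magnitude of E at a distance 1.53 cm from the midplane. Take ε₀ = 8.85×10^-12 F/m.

9.34×10^5 N/C

The point |x| = 1.53 cm lies outside the slab (half-thickness 0.0081 m). A symmetric pillbox spanning the full slab encloses Q_enc = ρ·d·A.
Flux = 2EA ⇒ E = |ρ|d/(2ε₀), independent of distance outside.
E = (1.02×10^-3)(0.0162)/(2·8.85×10^-12) = 9.34×10^5 N/C.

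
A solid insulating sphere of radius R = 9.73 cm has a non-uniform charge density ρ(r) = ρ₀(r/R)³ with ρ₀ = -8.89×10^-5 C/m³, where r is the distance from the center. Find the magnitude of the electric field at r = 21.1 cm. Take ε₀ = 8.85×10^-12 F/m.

E ≈ 3.46×10^4 V/m

Symmetry ⇒ E = E(r) r̂. Gaussian sphere of radius r = 21.1 cm (r > R, all charge enclosed).
Q_enc = 4π ∫₀^R ρ₀(r'/R)^3 r'² dr' = 4πρ₀R³/6 = -1.715×10^-7 C.
Since E is radial and uniform over the Gaussian sphere, Φ = E·4πr² = Q_enc/ε₀.
E = |Q_enc|/(4πε₀r²) = (1.715×10^-7)/(4π·8.85×10^-12·(0.211)²) = 3.46×10^4 N/C.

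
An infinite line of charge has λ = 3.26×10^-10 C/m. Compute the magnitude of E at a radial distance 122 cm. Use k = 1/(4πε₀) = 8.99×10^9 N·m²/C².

E ≈ 4.8 N/C

By cylindrical symmetry E is radial; use a coaxial Gaussian cylinder of radius 122 cm and length L.
Q_enc = λL, so λ_enc = 3.26×10^-10 C/m.
Since E is radial and uniform over the curved surface, Φ = E·2πrL = Q_enc/ε₀ = λ_enc L/ε₀.
E = 2k|λ_enc|/r = 2(8.99×10^9)(3.26e-10)/(1.22) = 4.8 N/C.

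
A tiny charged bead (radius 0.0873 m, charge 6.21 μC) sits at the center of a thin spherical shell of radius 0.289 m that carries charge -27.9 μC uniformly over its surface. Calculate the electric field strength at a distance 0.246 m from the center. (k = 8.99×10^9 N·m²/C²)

By spherical symmetry E is radial; choose a Gaussian sphere of radius r = 0.246 m (between the bodies, 0.0873 m < r < 0.289 m).
Only the inner charge is enclosed; the outer shell contributes nothing inside itself. Q_enc = 6.21 μC = 6.21×10^-6 C.
Gauss's law: E·4πr² = Q_enc/ε₀.
E = k|Q_enc|/r² = (8.99×10^9)(6.21e-6)/(0.246)² = 9.23×10^5 N/C.

E = 9.23×10^5 N/C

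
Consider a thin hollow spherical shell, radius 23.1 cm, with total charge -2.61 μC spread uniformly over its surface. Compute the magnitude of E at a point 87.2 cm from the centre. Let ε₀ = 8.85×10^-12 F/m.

E = 3.09×10^4 V/m

Use a concentric Gaussian sphere at r = 87.2 cm (r > 23.1 cm).
The entire shell is enclosed: Q_enc = -2.61e-6 C.
By Gauss's law, ∮E·dA = E·4πr² = Q_enc/ε₀.
E = |Q_enc|/(4πε₀r²) = (2.61×10^-6)/(4π·8.85×10^-12·(0.872)²) = 3.09×10^4 N/C.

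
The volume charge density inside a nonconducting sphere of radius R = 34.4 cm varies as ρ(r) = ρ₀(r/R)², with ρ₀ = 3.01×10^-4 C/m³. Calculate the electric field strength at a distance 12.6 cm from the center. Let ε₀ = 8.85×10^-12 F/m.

E ≈ 1.15×10^5 V/m

Take a concentric spherical Gaussian surface of radius r = 12.6 cm (r < R).
Integrate the density: Q_enc = 4π ∫₀^r ρ₀(r'/R)^2 r'² dr' = 4πρ₀ r^5/(5·R²) = 2.03×10^-7 C.
By Gauss's law, ∮E·dA = E·4πr² = Q_enc/ε₀.
E = |Q_enc|/(4πε₀r²) = (2.03×10^-7)/(4π·8.85×10^-12·(0.126)²) = 1.15e5 N/C.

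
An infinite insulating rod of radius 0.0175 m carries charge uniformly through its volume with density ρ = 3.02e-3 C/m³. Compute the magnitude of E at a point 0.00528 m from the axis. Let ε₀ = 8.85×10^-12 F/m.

9.01×10^5 N/C

Coaxial Gaussian cylinder, radius r = 0.00528 m, length L (r < R).
Enclosed charge per unit length: λ_enc = ρ·πr² = (3.02×10^-3)π(0.00528)² = 2.645×10^-7 C/m.
Gauss's law: E·2πrL = λ_enc L/ε₀.
E = |λ_enc|/(2πε₀r) = (2.645e-7)/(2π·8.85×10^-12·0.00528) = 9.01×10^5 N/C.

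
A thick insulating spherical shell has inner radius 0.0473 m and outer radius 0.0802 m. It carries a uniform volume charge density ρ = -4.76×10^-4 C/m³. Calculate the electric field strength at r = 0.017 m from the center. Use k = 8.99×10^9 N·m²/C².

Use a concentric Gaussian sphere at r = 0.017 m (r < 0.0473 m, inside the empty cavity).
Q_enc = 0 (all charge lies at larger r); Gauss's law gives E = 0.

E = 0 (no enclosed charge)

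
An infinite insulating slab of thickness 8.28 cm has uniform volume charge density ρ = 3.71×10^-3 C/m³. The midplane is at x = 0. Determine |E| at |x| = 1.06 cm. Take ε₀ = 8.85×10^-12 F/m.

By symmetry E is perpendicular to the slab. A Gaussian pillbox from −1.06 cm to +1.06 cm (face area A) lies entirely within the slab.
Q_enc = ρ·(2x)·A and flux = 2EA, so 2EA = 2ρxA/ε₀ ⇒ E = |ρ|x/ε₀.
E = (3.71e-3)(0.0106)/(8.85×10^-12) = 4.44×10^6 N/C.

E ≈ 4.44×10^6 V/m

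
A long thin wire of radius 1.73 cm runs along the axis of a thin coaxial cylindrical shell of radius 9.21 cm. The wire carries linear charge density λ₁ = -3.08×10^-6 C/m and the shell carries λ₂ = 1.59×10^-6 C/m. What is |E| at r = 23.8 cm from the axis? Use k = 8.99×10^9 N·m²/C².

By cylindrical symmetry E is radial; use a coaxial Gaussian cylinder of radius 23.8 cm and length L (r > 9.21 cm, enclosing both).
λ_enc = λ₁ + λ₂ = (-3.08×10^-6) + (1.59×10^-6) = -1.49×10^-6 C/m.
By Gauss's law (flux through the curved wall only), E·2πrL = λ_enc L/ε₀.
E = 2k|λ_enc|/r = 2(8.99×10^9)(1.49×10^-6)/(0.238) = 1.13×10^5 N/C.

|E| = 1.13×10^5 N/C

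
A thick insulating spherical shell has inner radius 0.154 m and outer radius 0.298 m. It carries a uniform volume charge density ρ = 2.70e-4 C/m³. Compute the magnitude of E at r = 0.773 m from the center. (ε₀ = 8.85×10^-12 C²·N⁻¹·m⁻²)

By spherical symmetry E is radial; choose a Gaussian sphere of radius r = 0.773 m (r > 0.298 m, enclosing the whole shell).
Q_enc = ρ·(4π/3)(b³ − a³) = (2.70×10^-4)·(4π/3)·((0.298)³ − (0.154)³) = 2.58×10^-5 C.
Applying ∮E·dA = Q_enc/ε₀ with Φ = E(4πr²):
E = |Q_enc|/(4πε₀r²) = (2.58×10^-5)/(4π·8.85×10^-12·(0.773)²) = 3.88e5 N/C.

|E| ≈ 3.88×10^5 N/C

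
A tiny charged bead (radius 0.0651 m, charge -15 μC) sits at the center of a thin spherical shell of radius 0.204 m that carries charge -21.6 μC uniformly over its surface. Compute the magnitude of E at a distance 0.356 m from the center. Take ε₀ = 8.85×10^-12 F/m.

E = 2.60×10^6 V/m

Use a concentric Gaussian sphere at r = 0.356 m (r > 0.204 m, enclosing both).
Q_enc = (-15 μC) + (-21.6 μC) = -3.66e-5 C.
By Gauss's law, ∮E·dA = E·4πr² = Q_enc/ε₀.
E = |Q_enc|/(4πε₀r²) = (3.66×10^-5)/(4π·8.85×10^-12·(0.356)²) = 2.60×10^6 N/C.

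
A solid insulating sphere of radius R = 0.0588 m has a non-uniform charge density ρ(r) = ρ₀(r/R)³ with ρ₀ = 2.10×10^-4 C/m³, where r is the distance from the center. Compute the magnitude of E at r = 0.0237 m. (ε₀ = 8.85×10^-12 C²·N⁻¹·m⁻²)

By spherical symmetry E is radial; choose a Gaussian sphere of radius r = 0.0237 m (r < R).
Integrate the density: Q_enc = 4π ∫₀^r ρ₀(r'/R)^3 r'² dr' = 4πρ₀ r^6/(6·R³) = 3.834×10^-10 C.
Since E is radial and uniform over the Gaussian sphere, Φ = E·4πr² = Q_enc/ε₀.
E = |Q_enc|/(4πε₀r²) = (3.834e-10)/(4π·8.85×10^-12·(0.0237)²) = 6.14×10^3 N/C.

E ≈ 6.14×10^3 V/m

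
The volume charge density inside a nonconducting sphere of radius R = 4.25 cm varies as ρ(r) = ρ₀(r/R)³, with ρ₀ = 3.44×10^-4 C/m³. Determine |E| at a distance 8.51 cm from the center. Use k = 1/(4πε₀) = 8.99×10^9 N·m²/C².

6.87×10^4 V/m

Take a concentric spherical Gaussian surface of radius r = 8.51 cm (r > R, all charge enclosed).
Q_enc = 4π ∫₀^R ρ₀(r'/R)^3 r'² dr' = 4πρ₀R³/6 = 5.531e-8 C.
Gauss's law: E·4πr² = Q_enc/ε₀.
E = k|Q_enc|/r² = (8.99×10^9)(5.531×10^-8)/(0.0851)² = 6.87e4 N/C.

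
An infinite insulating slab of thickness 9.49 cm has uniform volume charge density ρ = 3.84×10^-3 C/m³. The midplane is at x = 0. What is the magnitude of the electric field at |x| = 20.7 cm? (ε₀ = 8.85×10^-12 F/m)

The point |x| = 20.7 cm lies outside the slab (half-thickness 0.04745 m). A symmetric pillbox spanning the full slab encloses Q_enc = ρ·d·A.
Flux = 2EA ⇒ E = |ρ|d/(2ε₀), independent of distance outside.
E = (3.84e-3)(0.0949)/(2·8.85×10^-12) = 2.06×10^7 N/C.

E ≈ 2.06e7 N/C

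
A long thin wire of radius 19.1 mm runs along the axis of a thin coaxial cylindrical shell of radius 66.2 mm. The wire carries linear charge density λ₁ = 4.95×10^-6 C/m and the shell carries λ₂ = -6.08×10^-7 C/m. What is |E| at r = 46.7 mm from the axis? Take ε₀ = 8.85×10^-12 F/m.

Choose a coaxial cylinder of radius r = 46.7 mm (arbitrary length L) as the Gaussian surface (between the conductors, 19.1 mm < r < 66.2 mm).
Only the inner wire is enclosed; the outer shell contributes nothing inside itself. λ_enc = λ₁ = 4.95×10^-6 C/m.
Applying ∮E·dA = Q_enc/ε₀ with the end caps contributing no flux:
E = |λ_enc|/(2πε₀r) = (4.95e-6)/(2π·8.85×10^-12·0.0467) = 1.91×10^6 N/C.

E ≈ 1.91e6 N/C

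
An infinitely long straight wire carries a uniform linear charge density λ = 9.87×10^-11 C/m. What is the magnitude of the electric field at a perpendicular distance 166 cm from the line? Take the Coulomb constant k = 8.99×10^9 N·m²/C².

Choose a coaxial cylinder of radius r = 166 cm (arbitrary length L) as the Gaussian surface.
Q_enc = λL, so λ_enc = 9.87e-11 C/m.
Since E is radial and uniform over the curved surface, Φ = E·2πrL = Q_enc/ε₀ = λ_enc L/ε₀.
E = 2k|λ_enc|/r = 2(8.99×10^9)(9.87e-11)/(1.66) = 1.07 N/C.

E ≈ 1.07 V/m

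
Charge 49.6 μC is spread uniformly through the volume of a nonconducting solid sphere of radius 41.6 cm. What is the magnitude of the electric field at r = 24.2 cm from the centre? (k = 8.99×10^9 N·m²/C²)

E ≈ 1.50×10^6 V/m

Symmetry ⇒ E = E(r) r̂. Gaussian sphere of radius r = 24.2 cm (r < R).
For a uniform sphere the enclosed fraction is (r/R)³, so Q_enc = (49.6 μC)(0.242/0.416)³ = 9.764e-6 C.
Applying ∮E·dA = Q_enc/ε₀ with Φ = E(4πr²):
E = k|Q_enc|/r² = (8.99×10^9)(9.764×10^-6)/(0.242)² = 1.50×10^6 N/C.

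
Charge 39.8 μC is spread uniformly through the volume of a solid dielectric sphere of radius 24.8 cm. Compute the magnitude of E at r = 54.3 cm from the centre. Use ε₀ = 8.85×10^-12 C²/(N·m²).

By spherical symmetry E is radial; choose a Gaussian sphere of radius r = 54.3 cm (r > R, so the entire charge is enclosed).
Q_enc = 39.8 μC = 3.98×10^-5 C.
Gauss's law: E·4πr² = Q_enc/ε₀.
E = |Q_enc|/(4πε₀r²) = (3.98×10^-5)/(4π·8.85×10^-12·(0.543)²) = 1.21e6 N/C.

E ≈ 1.21×10^6 N/C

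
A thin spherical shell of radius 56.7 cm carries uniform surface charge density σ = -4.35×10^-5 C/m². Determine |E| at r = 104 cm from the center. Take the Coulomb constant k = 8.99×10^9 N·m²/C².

|E| = 1.46e6 V/m

By spherical symmetry E is radial; choose a Gaussian sphere of radius r = 104 cm (r > 56.7 cm).
The entire shell is enclosed: Q_enc = σ·4πR² = (-4.35e-5)·4π·(0.567)² = -1.757e-4 C.
Gauss's law: E·4πr² = Q_enc/ε₀.
E = k|Q_enc|/r² = (8.99×10^9)(1.757×10^-4)/(1.04)² = 1.46e6 N/C.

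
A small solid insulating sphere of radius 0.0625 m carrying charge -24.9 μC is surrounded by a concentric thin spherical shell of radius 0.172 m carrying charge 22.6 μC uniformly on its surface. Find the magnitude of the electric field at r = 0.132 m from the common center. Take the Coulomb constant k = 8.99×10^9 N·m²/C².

Take a concentric spherical Gaussian surface of radius r = 0.132 m (between the bodies, 0.0625 m < r < 0.172 m).
Only the inner charge is enclosed; the outer shell contributes nothing inside itself. Q_enc = -24.9 μC = -2.49×10^-5 C.
Applying ∮E·dA = Q_enc/ε₀ with Φ = E(4πr²):
E = k|Q_enc|/r² = (8.99×10^9)(2.49×10^-5)/(0.132)² = 1.28e7 N/C.

|E| = 1.28×10^7 V/m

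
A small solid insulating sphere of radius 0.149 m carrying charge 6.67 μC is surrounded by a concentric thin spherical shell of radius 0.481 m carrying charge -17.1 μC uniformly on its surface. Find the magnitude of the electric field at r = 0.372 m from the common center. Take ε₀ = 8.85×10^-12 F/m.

Take a concentric spherical Gaussian surface of radius r = 0.372 m (between the bodies, 0.149 m < r < 0.481 m).
Only the inner charge is enclosed; the outer shell contributes nothing inside itself. Q_enc = 6.67 μC = 6.67×10^-6 C.
Since E is radial and uniform over the Gaussian sphere, Φ = E·4πr² = Q_enc/ε₀.
E = |Q_enc|/(4πε₀r²) = (6.67×10^-6)/(4π·8.85×10^-12·(0.372)²) = 4.33×10^5 N/C.

E = 4.33×10^5 N/C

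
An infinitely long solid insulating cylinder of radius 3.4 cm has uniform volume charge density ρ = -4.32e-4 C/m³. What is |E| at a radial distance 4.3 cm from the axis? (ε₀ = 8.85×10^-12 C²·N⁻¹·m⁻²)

|E| ≈ 6.56×10^5 N/C

By cylindrical symmetry E is radial; use a coaxial Gaussian cylinder of radius 4.3 cm and length L (r > 3.4 cm, full cross-section enclosed).
λ_enc = ρ·πR² = (-4.32e-4)π(0.034)² = -1.569e-6 C/m.
Gauss's law: E·2πrL = λ_enc L/ε₀.
E = |λ_enc|/(2πε₀r) = (1.569×10^-6)/(2π·8.85×10^-12·0.043) = 6.56e5 N/C.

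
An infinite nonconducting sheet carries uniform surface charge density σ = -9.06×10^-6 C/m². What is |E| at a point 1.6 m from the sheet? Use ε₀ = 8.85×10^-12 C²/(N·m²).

Choose a cylindrical pillbox piercing the sheet, end faces (area A) parallel to it.
Flux Φ = 2EA and Q_enc = σA, so 2EA = σA/ε₀ ⇒ E = |σ|/(2ε₀), independent of distance.
E = |σ|/(2ε₀) = (9.06e-6)/(2·8.85×10^-12) = 5.12e5 N/C.

E ≈ 5.12×10^5 N/C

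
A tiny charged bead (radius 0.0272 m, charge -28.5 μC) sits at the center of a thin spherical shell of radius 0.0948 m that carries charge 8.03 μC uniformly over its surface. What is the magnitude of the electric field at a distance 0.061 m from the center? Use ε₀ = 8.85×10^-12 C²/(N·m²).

6.89×10^7 N/C

Use a concentric Gaussian sphere at r = 0.061 m (between the bodies, 0.0272 m < r < 0.0948 m).
The shell at 0.0948 m lies outside the Gaussian surface, so Q_enc = -28.5 μC = -2.85e-5 C.
Applying ∮E·dA = Q_enc/ε₀ with Φ = E(4πr²):
E = |Q_enc|/(4πε₀r²) = (2.85×10^-5)/(4π·8.85×10^-12·(0.061)²) = 6.89×10^7 N/C.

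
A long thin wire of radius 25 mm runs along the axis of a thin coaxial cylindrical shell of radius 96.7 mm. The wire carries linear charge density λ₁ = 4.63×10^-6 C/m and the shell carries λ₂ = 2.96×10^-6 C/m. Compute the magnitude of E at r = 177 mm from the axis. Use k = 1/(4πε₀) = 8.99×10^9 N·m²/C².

E ≈ 7.71×10^5 V/m

Choose a coaxial cylinder of radius r = 177 mm (arbitrary length L) as the Gaussian surface (r > 96.7 mm, enclosing both).
λ_enc = λ₁ + λ₂ = (4.63×10^-6) + (2.96×10^-6) = 7.59e-6 C/m.
Applying ∮E·dA = Q_enc/ε₀ with the end caps contributing no flux:
E = 2k|λ_enc|/r = 2(8.99×10^9)(7.59×10^-6)/(0.177) = 7.71e5 N/C.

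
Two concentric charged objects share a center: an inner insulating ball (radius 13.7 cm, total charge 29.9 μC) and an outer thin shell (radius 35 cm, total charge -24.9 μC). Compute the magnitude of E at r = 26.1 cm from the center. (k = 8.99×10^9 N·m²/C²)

E = 3.95e6 N/C

By spherical symmetry E is radial; choose a Gaussian sphere of radius r = 26.1 cm (between the bodies, 13.7 cm < r < 35 cm).
Only the inner charge is enclosed; the outer shell contributes nothing inside itself. Q_enc = 29.9 μC = 2.99×10^-5 C.
Applying ∮E·dA = Q_enc/ε₀ with Φ = E(4πr²):
E = k|Q_enc|/r² = (8.99×10^9)(2.99×10^-5)/(0.261)² = 3.95e6 N/C.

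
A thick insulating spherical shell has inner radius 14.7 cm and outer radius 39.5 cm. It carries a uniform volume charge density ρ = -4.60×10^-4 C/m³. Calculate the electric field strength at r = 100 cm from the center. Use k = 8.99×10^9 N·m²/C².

E ≈ 1.01×10^6 N/C

By spherical symmetry E is radial; choose a Gaussian sphere of radius r = 100 cm (r > 39.5 cm, enclosing the whole shell).
Q_enc = ρ·(4π/3)(b³ − a³) = (-4.60×10^-4)·(4π/3)·((0.395)³ − (0.147)³) = -1.126×10^-4 C.
By Gauss's law, ∮E·dA = E·4πr² = Q_enc/ε₀.
E = k|Q_enc|/r² = (8.99×10^9)(1.126×10^-4)/(1)² = 1.01e6 N/C.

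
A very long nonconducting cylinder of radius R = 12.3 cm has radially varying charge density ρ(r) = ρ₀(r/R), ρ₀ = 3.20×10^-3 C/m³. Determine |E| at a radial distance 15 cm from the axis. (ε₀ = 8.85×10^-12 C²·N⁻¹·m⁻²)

E = 1.22×10^7 N/C

Choose a coaxial cylinder of radius r = 15 cm (arbitrary length L) as the Gaussian surface (r > R, full charge per length enclosed).
λ_enc = 2π ∫₀^R ρ₀(r'/R)^1 r' dr' = 2πρ₀R²/3 = 1.014×10^-4 C/m.
Since E is radial and uniform over the curved surface, Φ = E·2πrL = Q_enc/ε₀ = λ_enc L/ε₀.
E = |λ_enc|/(2πε₀r) = (1.014×10^-4)/(2π·8.85×10^-12·0.15) = 1.22×10^7 N/C.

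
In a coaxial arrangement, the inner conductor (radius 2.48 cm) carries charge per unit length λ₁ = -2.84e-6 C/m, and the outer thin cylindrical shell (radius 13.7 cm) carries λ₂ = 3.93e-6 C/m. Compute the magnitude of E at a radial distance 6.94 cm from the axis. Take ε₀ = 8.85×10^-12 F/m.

Take a coaxial cylindrical Gaussian surface of radius r = 6.94 cm and length L (between the conductors, 2.48 cm < r < 13.7 cm).
Only the inner wire is enclosed; the outer shell contributes nothing inside itself. λ_enc = λ₁ = -2.84×10^-6 C/m.
Gauss's law: E·2πrL = λ_enc L/ε₀.
E = |λ_enc|/(2πε₀r) = (2.84×10^-6)/(2π·8.85×10^-12·0.0694) = 7.36×10^5 N/C.

E ≈ 7.36e5 N/C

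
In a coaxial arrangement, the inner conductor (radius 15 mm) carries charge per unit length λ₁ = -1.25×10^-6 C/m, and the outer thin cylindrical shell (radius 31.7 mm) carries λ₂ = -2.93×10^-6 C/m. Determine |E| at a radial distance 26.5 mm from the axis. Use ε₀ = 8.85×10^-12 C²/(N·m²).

E = 8.48×10^5 N/C

Coaxial Gaussian cylinder, radius r = 26.5 mm, length L (between the conductors, 15 mm < r < 31.7 mm).
The shell at 31.7 mm lies outside the Gaussian surface, so λ_enc = λ₁ = -1.25e-6 C/m.
Applying ∮E·dA = Q_enc/ε₀ with the end caps contributing no flux:
E = |λ_enc|/(2πε₀r) = (1.25×10^-6)/(2π·8.85×10^-12·0.0265) = 8.48e5 N/C.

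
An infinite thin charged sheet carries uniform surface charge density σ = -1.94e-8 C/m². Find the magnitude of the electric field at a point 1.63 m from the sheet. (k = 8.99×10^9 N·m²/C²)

1.10×10^3 V/m

Choose a cylindrical pillbox piercing the sheet, end faces (area A) parallel to it.
Flux Φ = 2EA and Q_enc = σA, so 2EA = σA/ε₀ ⇒ E = |σ|/(2ε₀), independent of distance.
E = 2πk|σ| = 2π(8.99×10^9)(1.94×10^-8) = 1.10×10^3 N/C.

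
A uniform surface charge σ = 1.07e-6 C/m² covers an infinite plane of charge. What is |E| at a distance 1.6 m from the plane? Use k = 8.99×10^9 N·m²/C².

The symmetry is planar: E is normal to the sheet and the same magnitude on both sides. Take a pillbox straddling the sheet with end-cap area A.
Flux Φ = 2EA and Q_enc = σA, so 2EA = σA/ε₀ ⇒ E = |σ|/(2ε₀), independent of distance.
E = 2πk|σ| = 2π(8.99×10^9)(1.07×10^-6) = 6.04×10^4 N/C.

E = 6.04e4 N/C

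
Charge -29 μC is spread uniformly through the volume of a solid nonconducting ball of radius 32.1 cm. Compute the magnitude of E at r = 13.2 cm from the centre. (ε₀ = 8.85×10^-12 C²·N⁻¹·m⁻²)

Use a concentric Gaussian sphere at r = 13.2 cm (r < R).
Only the charge within r is enclosed: Q_enc = Q·(r/R)³ = (-29 μC)·(13.2 cm/32.1 cm)³ = -2.017×10^-6 C.
By Gauss's law, ∮E·dA = E·4πr² = Q_enc/ε₀.
E = |Q_enc|/(4πε₀r²) = (2.017×10^-6)/(4π·8.85×10^-12·(0.132)²) = 1.04×10^6 N/C.

|E| = 1.04×10^6 N/C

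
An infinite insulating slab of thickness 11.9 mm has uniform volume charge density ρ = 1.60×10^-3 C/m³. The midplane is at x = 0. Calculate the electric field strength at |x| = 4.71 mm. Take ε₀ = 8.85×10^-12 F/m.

E = 8.52×10^5 N/C

By symmetry E is perpendicular to the slab. A Gaussian pillbox from −4.71 mm to +4.71 mm (face area A) lies entirely within the slab.
Q_enc = ρ·(2x)·A and flux = 2EA, so 2EA = 2ρxA/ε₀ ⇒ E = |ρ|x/ε₀.
E = (1.60e-3)(0.00471)/(8.85×10^-12) = 8.52e5 N/C.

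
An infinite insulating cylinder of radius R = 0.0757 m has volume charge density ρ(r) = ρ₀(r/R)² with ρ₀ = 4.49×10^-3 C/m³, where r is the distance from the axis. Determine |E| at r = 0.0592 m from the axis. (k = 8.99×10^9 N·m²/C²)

Choose a coaxial cylinder of radius r = 0.0592 m (arbitrary length L) as the Gaussian surface (r < R).
λ_enc = ∫₀^r ρ(r')·2πr' dr' = (2πρ₀/R²)·r^4/4 = 1.512×10^-5 C/m.
Since E is radial and uniform over the curved surface, Φ = E·2πrL = Q_enc/ε₀ = λ_enc L/ε₀.
E = 2k|λ_enc|/r = 2(8.99×10^9)(1.512×10^-5)/(0.0592) = 4.59e6 N/C.

4.59e6 N/C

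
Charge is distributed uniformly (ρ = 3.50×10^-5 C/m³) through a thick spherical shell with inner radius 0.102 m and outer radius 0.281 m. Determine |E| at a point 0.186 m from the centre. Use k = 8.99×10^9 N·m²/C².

|E| = 2.05e5 N/C

Take a concentric spherical Gaussian surface of radius r = 0.186 m (within the shell material, 0.102 m < r < 0.281 m).
Only the shell between 0.102 m and r is enclosed: Q_enc = ρ·(4π/3)(r³ − a³) = (3.50e-5)·(4π/3)·((0.186)³ − (0.102)³) = 7.878e-7 C.
Applying ∮E·dA = Q_enc/ε₀ with Φ = E(4πr²):
E = k|Q_enc|/r² = (8.99×10^9)(7.878e-7)/(0.186)² = 2.05e5 N/C.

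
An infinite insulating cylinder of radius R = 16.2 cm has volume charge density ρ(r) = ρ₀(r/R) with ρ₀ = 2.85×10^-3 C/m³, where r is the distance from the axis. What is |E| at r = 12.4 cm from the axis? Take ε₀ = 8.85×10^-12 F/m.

Take a coaxial cylindrical Gaussian surface of radius r = 12.4 cm and length L (r < R).
λ_enc = ∫₀^r ρ(r')·2πr' dr' = (2πρ₀/R)·r^3/3 = 7.025×10^-5 C/m.
Gauss's law: E·2πrL = λ_enc L/ε₀.
E = |λ_enc|/(2πε₀r) = (7.025e-5)/(2π·8.85×10^-12·0.124) = 1.02×10^7 N/C.

E ≈ 1.02e7 V/m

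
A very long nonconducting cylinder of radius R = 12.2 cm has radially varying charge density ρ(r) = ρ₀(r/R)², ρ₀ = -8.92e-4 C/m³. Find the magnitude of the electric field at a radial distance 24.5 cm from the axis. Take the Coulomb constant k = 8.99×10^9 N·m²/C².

|E| = 1.53×10^6 V/m

Choose a coaxial cylinder of radius r = 24.5 cm (arbitrary length L) as the Gaussian surface (r > R, full charge per length enclosed).
λ_enc = 2π ∫₀^R ρ₀(r'/R)^2 r' dr' = 2πρ₀R²/4 = -2.085×10^-5 C/m.
Applying ∮E·dA = Q_enc/ε₀ with the end caps contributing no flux:
E = 2k|λ_enc|/r = 2(8.99×10^9)(2.085e-5)/(0.245) = 1.53×10^6 N/C.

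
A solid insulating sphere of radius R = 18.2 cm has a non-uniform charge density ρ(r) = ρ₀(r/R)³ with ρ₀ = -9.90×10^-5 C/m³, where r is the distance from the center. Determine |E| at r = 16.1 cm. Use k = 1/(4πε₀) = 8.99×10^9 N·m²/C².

2.08×10^5 N/C

Use a concentric Gaussian sphere at r = 16.1 cm (r < R).
Integrate the density: Q_enc = 4π ∫₀^r ρ₀(r'/R)^3 r'² dr' = 4πρ₀ r^6/(6·R³) = -5.99×10^-7 C.
Since E is radial and uniform over the Gaussian sphere, Φ = E·4πr² = Q_enc/ε₀.
E = k|Q_enc|/r² = (8.99×10^9)(5.99e-7)/(0.161)² = 2.08×10^5 N/C.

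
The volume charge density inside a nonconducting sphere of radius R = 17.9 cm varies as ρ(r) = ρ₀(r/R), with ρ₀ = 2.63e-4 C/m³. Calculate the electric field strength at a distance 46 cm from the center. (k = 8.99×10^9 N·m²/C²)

Use a concentric Gaussian sphere at r = 46 cm (r > R, all charge enclosed).
Q_enc = 4π ∫₀^R ρ₀(r'/R)^1 r'² dr' = 4πρ₀R³/4 = 4.739×10^-6 C.
Applying ∮E·dA = Q_enc/ε₀ with Φ = E(4πr²):
E = k|Q_enc|/r² = (8.99×10^9)(4.739e-6)/(0.46)² = 2.01×10^5 N/C.

E ≈ 2.01×10^5 N/C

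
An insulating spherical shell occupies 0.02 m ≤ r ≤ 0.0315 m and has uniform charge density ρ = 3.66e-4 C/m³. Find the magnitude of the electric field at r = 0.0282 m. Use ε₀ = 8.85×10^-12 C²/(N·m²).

E ≈ 2.50e5 N/C

Use a concentric Gaussian sphere at r = 0.0282 m (within the shell material, 0.02 m < r < 0.0315 m).
Enclosed charge is the volume from a to r: Q_enc = (4π/3)ρ(r³ − a³) = 2.212×10^-8 C.
By Gauss's law, ∮E·dA = E·4πr² = Q_enc/ε₀.
E = |Q_enc|/(4πε₀r²) = (2.212×10^-8)/(4π·8.85×10^-12·(0.0282)²) = 2.50×10^5 N/C.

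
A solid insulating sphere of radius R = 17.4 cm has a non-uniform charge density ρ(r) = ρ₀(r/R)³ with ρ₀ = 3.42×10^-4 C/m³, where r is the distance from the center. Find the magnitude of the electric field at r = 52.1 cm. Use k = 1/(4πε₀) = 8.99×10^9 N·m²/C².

Use a concentric Gaussian sphere at r = 52.1 cm (r > R, all charge enclosed).
Q_enc = 4π ∫₀^R ρ₀(r'/R)^3 r'² dr' = 4πρ₀R³/6 = 3.773×10^-6 C.
Gauss's law: E·4πr² = Q_enc/ε₀.
E = k|Q_enc|/r² = (8.99×10^9)(3.773×10^-6)/(0.521)² = 1.25×10^5 N/C.

|E| = 1.25×10^5 N/C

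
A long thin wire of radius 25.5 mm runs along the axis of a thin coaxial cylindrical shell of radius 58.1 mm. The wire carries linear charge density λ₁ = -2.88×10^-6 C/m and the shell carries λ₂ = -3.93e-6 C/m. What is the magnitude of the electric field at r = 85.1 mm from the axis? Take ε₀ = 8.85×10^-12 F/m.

Coaxial Gaussian cylinder, radius r = 85.1 mm, length L (r > 58.1 mm, enclosing both).
λ_enc = λ₁ + λ₂ = (-2.88×10^-6) + (-3.93×10^-6) = -6.81×10^-6 C/m.
By Gauss's law (flux through the curved wall only), E·2πrL = λ_enc L/ε₀.
E = |λ_enc|/(2πε₀r) = (6.81×10^-6)/(2π·8.85×10^-12·0.0851) = 1.44×10^6 N/C.

E ≈ 1.44×10^6 N/C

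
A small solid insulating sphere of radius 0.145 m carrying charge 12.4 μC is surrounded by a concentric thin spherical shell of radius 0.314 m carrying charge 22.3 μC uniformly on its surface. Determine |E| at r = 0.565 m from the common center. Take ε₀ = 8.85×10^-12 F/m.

Take a concentric spherical Gaussian surface of radius r = 0.565 m (r > 0.314 m, enclosing both).
Q_enc = (12.4 μC) + (22.3 μC) = 3.47×10^-5 C.
Gauss's law: E·4πr² = Q_enc/ε₀.
E = |Q_enc|/(4πε₀r²) = (3.47e-5)/(4π·8.85×10^-12·(0.565)²) = 9.77×10^5 N/C.

|E| ≈ 9.77e5 V/m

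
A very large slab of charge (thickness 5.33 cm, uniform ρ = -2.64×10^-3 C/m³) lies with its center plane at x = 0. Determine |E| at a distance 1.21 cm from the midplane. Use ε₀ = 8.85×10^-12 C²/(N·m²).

By symmetry E is perpendicular to the slab. A Gaussian pillbox from −1.21 cm to +1.21 cm (face area A) lies entirely within the slab.
Q_enc = ρ·(2x)·A and flux = 2EA, so 2EA = 2ρxA/ε₀ ⇒ E = |ρ|x/ε₀.
E = (2.64e-3)(0.0121)/(8.85×10^-12) = 3.61×10^6 N/C.

E = 3.61×10^6 V/m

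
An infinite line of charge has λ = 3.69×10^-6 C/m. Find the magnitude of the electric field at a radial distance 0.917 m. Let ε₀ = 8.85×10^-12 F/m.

Choose a coaxial cylinder of radius r = 0.917 m (arbitrary length L) as the Gaussian surface.
Q_enc = λL, so λ_enc = 3.69×10^-6 C/m.
Applying ∮E·dA = Q_enc/ε₀ with the end caps contributing no flux:
E = |λ_enc|/(2πε₀r) = (3.69×10^-6)/(2π·8.85×10^-12·0.917) = 7.24×10^4 N/C.

E ≈ 7.24×10^4 N/C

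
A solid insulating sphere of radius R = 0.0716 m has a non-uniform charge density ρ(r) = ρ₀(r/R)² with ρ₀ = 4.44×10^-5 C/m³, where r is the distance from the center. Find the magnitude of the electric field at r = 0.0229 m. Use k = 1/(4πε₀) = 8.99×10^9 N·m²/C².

By spherical symmetry E is radial; choose a Gaussian sphere of radius r = 0.0229 m (r < R).
Integrate the density: Q_enc = 4π ∫₀^r ρ₀(r'/R)^2 r'² dr' = 4πρ₀ r^5/(5·R²) = 1.371×10^-10 C.
Applying ∮E·dA = Q_enc/ε₀ with Φ = E(4πr²):
E = k|Q_enc|/r² = (8.99×10^9)(1.371×10^-10)/(0.0229)² = 2.35×10^3 N/C.

E = 2.35×10^3 N/C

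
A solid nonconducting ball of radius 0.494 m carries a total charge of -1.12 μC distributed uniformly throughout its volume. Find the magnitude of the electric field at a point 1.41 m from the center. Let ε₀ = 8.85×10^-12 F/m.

E ≈ 5.07×10^3 N/C

Symmetry ⇒ E = E(r) r̂. Gaussian sphere of radius r = 1.41 m (r > R, so the entire charge is enclosed).
Q_enc = -1.12 μC = -1.12×10^-6 C.
Applying ∮E·dA = Q_enc/ε₀ with Φ = E(4πr²):
E = |Q_enc|/(4πε₀r²) = (1.12e-6)/(4π·8.85×10^-12·(1.41)²) = 5.07×10^3 N/C.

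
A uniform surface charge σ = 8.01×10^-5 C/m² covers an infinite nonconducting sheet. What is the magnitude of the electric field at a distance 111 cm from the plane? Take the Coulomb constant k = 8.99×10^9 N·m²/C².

4.52e6 N/C

The symmetry is planar: E is normal to the sheet and the same magnitude on both sides. Take a pillbox straddling the sheet with end-cap area A.
Flux Φ = 2EA and Q_enc = σA, so 2EA = σA/ε₀ ⇒ E = |σ|/(2ε₀), independent of distance.
E = 2πk|σ| = 2π(8.99×10^9)(8.01×10^-5) = 4.52e6 N/C.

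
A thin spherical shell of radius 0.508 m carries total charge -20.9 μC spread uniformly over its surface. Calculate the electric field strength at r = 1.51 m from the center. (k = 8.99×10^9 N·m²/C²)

By spherical symmetry E is radial; choose a Gaussian sphere of radius r = 1.51 m (r > 0.508 m).
The entire shell is enclosed: Q_enc = -2.09e-5 C.
Applying ∮E·dA = Q_enc/ε₀ with Φ = E(4πr²):
E = k|Q_enc|/r² = (8.99×10^9)(2.09e-5)/(1.51)² = 8.24×10^4 N/C.

8.24e4 V/m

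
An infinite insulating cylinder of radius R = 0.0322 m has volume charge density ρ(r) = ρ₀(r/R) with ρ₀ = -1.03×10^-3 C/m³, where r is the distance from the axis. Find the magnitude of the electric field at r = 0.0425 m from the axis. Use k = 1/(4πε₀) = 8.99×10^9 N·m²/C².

Choose a coaxial cylinder of radius r = 0.0425 m (arbitrary length L) as the Gaussian surface (r > R, full charge per length enclosed).
λ_enc = 2π ∫₀^R ρ₀(r'/R)^1 r' dr' = 2πρ₀R²/3 = -2.237×10^-6 C/m.
Applying ∮E·dA = Q_enc/ε₀ with the end caps contributing no flux:
E = 2k|λ_enc|/r = 2(8.99×10^9)(2.237e-6)/(0.0425) = 9.46×10^5 N/C.

9.46×10^5 N/C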